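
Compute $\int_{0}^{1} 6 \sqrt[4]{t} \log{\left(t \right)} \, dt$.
$- \frac{96}{25}$

Start from the elementary integral
$$J(a) = \int_{0}^{1} 6 t^{a} \, dt = \frac{6}{a + 1}.$$

Differentiating under the integral sign brings down a factor of $\ln t$:
$$\frac{dJ}{da} = \int_{0}^{1} 6 t^{a} \log{\left(t \right)} \, dt = - \frac{6}{\left(a + 1\right)^{2}}.$$

The integral on the left is $I$, so $I = - \frac{6}{\left(a + 1\right)^{2}}$.

Setting $a = \frac{1}{4}$:
$$I = - \frac{96}{25}.$$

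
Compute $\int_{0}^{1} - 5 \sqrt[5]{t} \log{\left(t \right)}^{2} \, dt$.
$- \frac{625}{108}$

Start from the elementary integral
$$J(a) = \int_{0}^{1} - 5 t^{a} \, dt = - \frac{5}{a + 1}.$$

Differentiating under the integral sign brings down a factor of $\ln t$:
$$\frac{dJ}{da} = \int_{0}^{1} - 5 t^{a} \log{\left(t \right)} \, dt = \frac{5}{\left(a + 1\right)^{2}}.$$

Repeating twice in total — each differentiation brings down another $\ln t$ — gives
$$\frac{d^{2}J}{da^{2}} = \int_{0}^{1} - 5 t^{a} \log{\left(t \right)}^{2} \, dt = - \frac{10}{\left(a + 1\right)^{3}},$$
and the integrand here is exactly the target integrand, so $I = - \frac{10}{\left(a + 1\right)^{3}}$.

Setting $a = \frac{1}{5}$:
$$I = - \frac{625}{108}.$$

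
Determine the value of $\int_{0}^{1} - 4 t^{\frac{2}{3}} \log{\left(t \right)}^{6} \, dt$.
$- \frac{1259712}{15625}$

Begin with the known integral
$$J(a) = \int_{0}^{1} - 4 t^{a} \, dt = - \frac{4}{a + 1}.$$

Differentiating under the integral sign brings down a factor of $\ln t$:
$$\frac{dJ}{da} = \int_{0}^{1} - 4 t^{a} \log{\left(t \right)} \, dt = \frac{4}{\left(a + 1\right)^{2}}.$$

Repeating $6$ times in total — each differentiation brings down another $\ln t$ — gives
$$\frac{d^{6}J}{da^{6}} = \int_{0}^{1} - 4 t^{a} \log{\left(t \right)}^{6} \, dt = - \frac{2880}{\left(a + 1\right)^{7}},$$
and the integrand here is exactly the target integrand, so $I = - \frac{2880}{\left(a + 1\right)^{7}}$.

Setting $a = \frac{2}{3}$:
$$I = - \frac{1259712}{15625}.$$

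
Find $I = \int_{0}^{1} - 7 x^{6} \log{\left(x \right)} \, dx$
$\frac{1}{7}$

Consider the simpler parametrised integral
$$J(a) = \int_{0}^{1} - 7 x^{a} \, dx = - \frac{7}{a + 1}.$$

Differentiating under the integral sign brings down a factor of $\ln x$:
$$\frac{dJ}{da} = \int_{0}^{1} - 7 x^{a} \log{\left(x \right)} \, dx = \frac{7}{\left(a + 1\right)^{2}}.$$

The integral on the left is $I$, so $I = \frac{7}{\left(a + 1\right)^{2}}$.

Setting $a = 6$:
$$I = \frac{1}{7}.$$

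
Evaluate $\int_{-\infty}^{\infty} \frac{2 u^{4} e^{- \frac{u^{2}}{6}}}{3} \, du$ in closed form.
$18 \sqrt{6} \sqrt{\pi}$

Begin with the known integral
$$J(a) = \int_{-\infty}^{\infty} \frac{2 e^{- a u^{2}}}{3} \, du = \frac{2 \sqrt{\pi}}{3 \sqrt{a}}.$$

Differentiating under the integral sign brings down a factor of $(-u^2)$:
$$\frac{dJ}{da} = \int_{-\infty}^{\infty} - \frac{2 u^{2} e^{- a u^{2}}}{3} \, du = - \frac{\sqrt{\pi}}{3 a^{\frac{3}{2}}}.$$

Repeating twice in total — each differentiation brings down another $(-u^2)$ — gives
$$\frac{d^{2}J}{da^{2}} = \int_{-\infty}^{\infty} \frac{2 u^{4} e^{- a u^{2}}}{3} \, du = \frac{\sqrt{\pi}}{2 a^{\frac{5}{2}}},$$
and the integrand here is exactly the target integrand, so $I = \frac{\sqrt{\pi}}{2 a^{\frac{5}{2}}}$.

Setting $a = \frac{1}{6}$:
$$I = 18 \sqrt{6} \sqrt{\pi}.$$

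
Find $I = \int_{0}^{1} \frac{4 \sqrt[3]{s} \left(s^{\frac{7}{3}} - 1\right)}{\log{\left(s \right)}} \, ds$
$- \log{\left(\frac{256}{14641} \right)}$

Replace the exponent $\frac{1}{3}$ by a parameter $a$: let $I(a) = \int_{0}^{1} \frac{4 \left(s^{\frac{8}{3}} - s^{a}\right)}{\log{\left(s \right)}} \, ds$.

Since $\dfrac{\partial}{\partial a}\,s^{a} = s^{a} \ln s$, the $\ln s$ in the denominator cancels and
$$\frac{dI}{da} = \int_{0}^{1} -4 s^{a} \, ds = -4 \left[\frac{s^{a+1}}{a+1}\right]_0^1 = - \frac{4}{a + 1}.$$

Integrating with respect to $a$ gives $I(a) = - \log{\left(\frac{81 \left(a + 1\right)^{4}}{14641} \right)} + C$.

At $a = \frac{8}{3}$ the integrand is identically $0$, so $I(\frac{8}{3}) = 0$. The closed form gives $0$, hence $C = 0$.

Setting $a = \frac{1}{3}$:
$$I = - \log{\left(\frac{256}{14641} \right)}.$$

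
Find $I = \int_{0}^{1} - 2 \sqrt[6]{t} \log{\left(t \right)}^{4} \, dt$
$- \frac{373248}{16807}$

Start from the elementary integral
$$J(a) = \int_{0}^{1} - 2 t^{a} \, dt = - \frac{2}{a + 1}.$$

Differentiating under the integral sign brings down a factor of $\ln t$:
$$\frac{dJ}{da} = \int_{0}^{1} - 2 t^{a} \log{\left(t \right)} \, dt = \frac{2}{\left(a + 1\right)^{2}}.$$

Repeating $4$ times in total — each differentiation brings down another $\ln t$ — gives
$$\frac{d^{4}J}{da^{4}} = \int_{0}^{1} - 2 t^{a} \log{\left(t \right)}^{4} \, dt = - \frac{48}{\left(a + 1\right)^{5}},$$
and the integrand here is exactly the target integrand, so $I = - \frac{48}{\left(a + 1\right)^{5}}$.

Setting $a = \frac{1}{6}$:
$$I = - \frac{373248}{16807}.$$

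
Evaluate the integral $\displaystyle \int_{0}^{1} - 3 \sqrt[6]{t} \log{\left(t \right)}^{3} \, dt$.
$\frac{23328}{2401}$

Start from the elementary integral
$$J(a) = \int_{0}^{1} - 3 t^{a} \, dt = - \frac{3}{a + 1}.$$

Differentiating under the integral sign brings down a factor of $\ln t$:
$$\frac{dJ}{da} = \int_{0}^{1} - 3 t^{a} \log{\left(t \right)} \, dt = \frac{3}{\left(a + 1\right)^{2}}.$$

Repeating $3$ times in total — each differentiation brings down another $\ln t$ — gives
$$\frac{d^{3}J}{da^{3}} = \int_{0}^{1} - 3 t^{a} \log{\left(t \right)}^{3} \, dt = \frac{18}{\left(a + 1\right)^{4}},$$
and the integrand here is exactly the target integrand, so $I = \frac{18}{\left(a + 1\right)^{4}}$.

Setting $a = \frac{1}{6}$:
$$I = \frac{23328}{2401}.$$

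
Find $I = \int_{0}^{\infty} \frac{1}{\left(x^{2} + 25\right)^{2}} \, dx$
$\frac{\pi}{500}$

Recall the elementary integral
$$J(a) = \int_{0}^{\infty} \frac{1}{a^{2} + x^{2}} \, dx = \frac{\pi}{2 a}.$$

Differentiating under the integral sign with respect to $a$,
$$\frac{dJ}{da} = \int_{0}^{\infty} - \frac{2 a}{\left(a^{2} + x^{2}\right)^{2}} \, dx = - \frac{\pi}{2 a^{2}},$$
so $\int_{0}^{\infty} \frac{1}{\left(a^{2} + x^{2}\right)^{2}} \, dx = \frac{\pi}{4 a^{3}}$.

Setting $a = 5$:
$$I = \frac{\pi}{500}.$$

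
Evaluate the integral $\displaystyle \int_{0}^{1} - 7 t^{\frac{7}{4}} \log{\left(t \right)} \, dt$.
$\frac{112}{121}$

Consider the simpler parametrised integral
$$J(a) = \int_{0}^{1} - 7 t^{a} \, dt = - \frac{7}{a + 1}.$$

Differentiating under the integral sign brings down a factor of $\ln t$:
$$\frac{dJ}{da} = \int_{0}^{1} - 7 t^{a} \log{\left(t \right)} \, dt = \frac{7}{\left(a + 1\right)^{2}}.$$

The integral on the left is $I$, so $I = \frac{7}{\left(a + 1\right)^{2}}$.

Setting $a = \frac{7}{4}$:
$$I = \frac{112}{121}.$$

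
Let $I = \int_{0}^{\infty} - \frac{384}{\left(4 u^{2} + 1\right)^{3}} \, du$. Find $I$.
$- 36 \pi$

Start from the standard arctangent integral
$$J(a) = \int_{0}^{\infty} - \frac{6}{a^{2} + u^{2}} \, du = - \frac{3 \pi}{a}.$$

Differentiating under the integral sign with respect to $a$,
$$\frac{dJ}{da} = \int_{0}^{\infty} \frac{12 a}{\left(a^{2} + u^{2}\right)^{2}} \, du = \frac{3 \pi}{a^{2}},$$
so $\int_{0}^{\infty} - \frac{6}{\left(a^{2} + u^{2}\right)^{2}} \, du = - \frac{3 \pi}{2 a^{3}}$.

Repeating — each differentiation of $1/(u^2+a^2)^j$ produces $-2ja/(u^2+a^2)^{j+1}$ — and dividing through by $-2ja$ at each step yields, after $2$ differentiations in total,
$$\int_{0}^{\infty} - \frac{6}{\left(a^{2} + u^{2}\right)^{3}} \, du = - \frac{9 \pi}{8 a^{5}}.$$

Setting $a = \frac{1}{2}$:
$$I = - 36 \pi.$$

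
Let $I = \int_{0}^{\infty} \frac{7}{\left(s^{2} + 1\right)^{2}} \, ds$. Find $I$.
$\frac{7 \pi}{4}$

Start from the standard arctangent integral
$$J(a) = \int_{0}^{\infty} \frac{7}{a^{2} + s^{2}} \, ds = \frac{7 \pi}{2 a}.$$

Differentiating under the integral sign with respect to $a$,
$$\frac{dJ}{da} = \int_{0}^{\infty} - \frac{14 a}{\left(a^{2} + s^{2}\right)^{2}} \, ds = - \frac{7 \pi}{2 a^{2}},$$
so $\int_{0}^{\infty} \frac{7}{\left(a^{2} + s^{2}\right)^{2}} \, ds = \frac{7 \pi}{4 a^{3}}$.

Setting $a = 1$:
$$I = \frac{7 \pi}{4}.$$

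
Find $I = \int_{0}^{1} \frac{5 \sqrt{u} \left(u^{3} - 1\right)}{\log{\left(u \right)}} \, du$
$\log{\left(243 \right)}$

Consider the one-parameter family: let $I(a) = \int_{0}^{1} \frac{5 \left(u^{\frac{7}{2}} - u^{a}\right)}{\log{\left(u \right)}} \, du$.

Since $\dfrac{\partial}{\partial a}\,u^{a} = u^{a} \ln u$, the $\ln u$ in the denominator cancels and
$$\frac{dI}{da} = \int_{0}^{1} -5 u^{a} \, du = -5 \left[\frac{u^{a+1}}{a+1}\right]_0^1 = - \frac{5}{a + 1}.$$

Integrating with respect to $a$ gives $I(a) = - \log{\left(\frac{32 \left(a + 1\right)^{5}}{59049} \right)} + C$.

At $a = \frac{7}{2}$ the integrand is identically $0$, so $I(\frac{7}{2}) = 0$. The closed form gives $0$, hence $C = 0$.

Setting $a = \frac{1}{2}$:
$$I = \log{\left(243 \right)}.$$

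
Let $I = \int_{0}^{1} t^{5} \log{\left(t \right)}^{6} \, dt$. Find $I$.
$\frac{5}{1944}$

Begin with the known integral
$$J(a) = \int_{0}^{1} t^{a} \, dt = \frac{1}{a + 1}.$$

Differentiating under the integral sign brings down a factor of $\ln t$:
$$\frac{dJ}{da} = \int_{0}^{1} t^{a} \log{\left(t \right)} \, dt = - \frac{1}{\left(a + 1\right)^{2}}.$$

Repeating $6$ times in total — each differentiation brings down another $\ln t$ — gives
$$\frac{d^{6}J}{da^{6}} = \int_{0}^{1} t^{a} \log{\left(t \right)}^{6} \, dt = \frac{720}{\left(a + 1\right)^{7}},$$
and the integrand here is exactly the target integrand, so $I = \frac{720}{\left(a + 1\right)^{7}}$.

Setting $a = 5$:
$$I = \frac{5}{1944}.$$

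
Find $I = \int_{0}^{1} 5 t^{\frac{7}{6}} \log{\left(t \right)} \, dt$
$- \frac{180}{169}$

Begin with the known integral
$$J(a) = \int_{0}^{1} 5 t^{a} \, dt = \frac{5}{a + 1}.$$

Differentiating under the integral sign brings down a factor of $\ln t$:
$$\frac{dJ}{da} = \int_{0}^{1} 5 t^{a} \log{\left(t \right)} \, dt = - \frac{5}{\left(a + 1\right)^{2}}.$$

The integral on the left is $I$, so $I = - \frac{5}{\left(a + 1\right)^{2}}$.

Setting $a = \frac{7}{6}$:
$$I = - \frac{180}{169}.$$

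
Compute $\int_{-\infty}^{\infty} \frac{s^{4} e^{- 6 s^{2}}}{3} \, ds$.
$\frac{\sqrt{6} \sqrt{\pi}}{864}$

Consider the simpler parametrised integral
$$J(a) = \int_{-\infty}^{\infty} \frac{e^{- a s^{2}}}{3} \, ds = \frac{\sqrt{\pi}}{3 \sqrt{a}}.$$

Differentiating under the integral sign brings down a factor of $(-s^2)$:
$$\frac{dJ}{da} = \int_{-\infty}^{\infty} - \frac{s^{2} e^{- a s^{2}}}{3} \, ds = - \frac{\sqrt{\pi}}{6 a^{\frac{3}{2}}}.$$

Repeating twice in total — each differentiation brings down another $(-s^2)$ — gives
$$\frac{d^{2}J}{da^{2}} = \int_{-\infty}^{\infty} \frac{s^{4} e^{- a s^{2}}}{3} \, ds = \frac{\sqrt{\pi}}{4 a^{\frac{5}{2}}},$$
and the integrand here is exactly the target integrand, so $I = \frac{\sqrt{\pi}}{4 a^{\frac{5}{2}}}$.

Setting $a = 6$:
$$I = \frac{\sqrt{6} \sqrt{\pi}}{864}.$$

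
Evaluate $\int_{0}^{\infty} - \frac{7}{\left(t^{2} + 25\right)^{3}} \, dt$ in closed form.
$- \frac{21 \pi}{50000}$

Start from the standard arctangent integral
$$J(a) = \int_{0}^{\infty} - \frac{7}{a^{2} + t^{2}} \, dt = - \frac{7 \pi}{2 a}.$$

Differentiating under the integral sign with respect to $a$,
$$\frac{dJ}{da} = \int_{0}^{\infty} \frac{14 a}{\left(a^{2} + t^{2}\right)^{2}} \, dt = \frac{7 \pi}{2 a^{2}},$$
so $\int_{0}^{\infty} - \frac{7}{\left(a^{2} + t^{2}\right)^{2}} \, dt = - \frac{7 \pi}{4 a^{3}}$.

Repeating — each differentiation of $1/(t^2+a^2)^j$ produces $-2ja/(t^2+a^2)^{j+1}$ — and dividing through by $-2ja$ at each step yields, after $2$ differentiations in total,
$$\int_{0}^{\infty} - \frac{7}{\left(a^{2} + t^{2}\right)^{3}} \, dt = - \frac{21 \pi}{16 a^{5}}.$$

Setting $a = 5$:
$$I = - \frac{21 \pi}{50000}.$$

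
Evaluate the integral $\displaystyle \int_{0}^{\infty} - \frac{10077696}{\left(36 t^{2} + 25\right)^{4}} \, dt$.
$- \frac{52488 \pi}{15625}$

Begin with the known result
$$J(a) = \int_{0}^{\infty} - \frac{6}{a^{2} + t^{2}} \, dt = - \frac{3 \pi}{a}.$$

Differentiating under the integral sign with respect to $a$,
$$\frac{dJ}{da} = \int_{0}^{\infty} \frac{12 a}{\left(a^{2} + t^{2}\right)^{2}} \, dt = \frac{3 \pi}{a^{2}},$$
so $\int_{0}^{\infty} - \frac{6}{\left(a^{2} + t^{2}\right)^{2}} \, dt = - \frac{3 \pi}{2 a^{3}}$.

Repeating — each differentiation of $1/(t^2+a^2)^j$ produces $-2ja/(t^2+a^2)^{j+1}$ — and dividing through by $-2ja$ at each step yields, after $3$ differentiations in total,
$$\int_{0}^{\infty} - \frac{6}{\left(a^{2} + t^{2}\right)^{4}} \, dt = - \frac{15 \pi}{16 a^{7}}.$$

Setting $a = \frac{5}{6}$:
$$I = - \frac{52488 \pi}{15625}.$$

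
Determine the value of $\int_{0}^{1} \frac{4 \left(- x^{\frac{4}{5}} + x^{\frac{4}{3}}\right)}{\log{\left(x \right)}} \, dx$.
$- \log{\left(\frac{531441}{1500625} \right)}$

Consider the one-parameter family: let $I(a) = \int_{0}^{1} \frac{4 \left(x^{\frac{4}{3}} - x^{a}\right)}{\log{\left(x \right)}} \, dx$.

Since $\dfrac{\partial}{\partial a}\,x^{a} = x^{a} \ln x$, the $\ln x$ in the denominator cancels and
$$\frac{dI}{da} = \int_{0}^{1} -4 x^{a} \, dx = -4 \left[\frac{x^{a+1}}{a+1}\right]_0^1 = - \frac{4}{a + 1}.$$

Integrating with respect to $a$ gives $I(a) = - \log{\left(\frac{81 \left(a + 1\right)^{4}}{2401} \right)} + C$.

At $a = \frac{4}{3}$ the integrand is identically $0$, so $I(\frac{4}{3}) = 0$. The closed form gives $0$, hence $C = 0$.

Setting $a = \frac{4}{5}$:
$$I = - \log{\left(\frac{531441}{1500625} \right)}.$$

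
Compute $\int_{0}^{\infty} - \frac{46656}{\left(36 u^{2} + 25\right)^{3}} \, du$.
$- \frac{1458 \pi}{3125}$

Begin with the known result
$$J(a) = \int_{0}^{\infty} - \frac{1}{a^{2} + u^{2}} \, du = - \frac{\pi}{2 a}.$$

Differentiating under the integral sign with respect to $a$,
$$\frac{dJ}{da} = \int_{0}^{\infty} \frac{2 a}{\left(a^{2} + u^{2}\right)^{2}} \, du = \frac{\pi}{2 a^{2}},$$
so $\int_{0}^{\infty} - \frac{1}{\left(a^{2} + u^{2}\right)^{2}} \, du = - \frac{\pi}{4 a^{3}}$.

Repeating — each differentiation of $1/(u^2+a^2)^j$ produces $-2ja/(u^2+a^2)^{j+1}$ — and dividing through by $-2ja$ at each step yields, after $2$ differentiations in total,
$$\int_{0}^{\infty} - \frac{1}{\left(a^{2} + u^{2}\right)^{3}} \, du = - \frac{3 \pi}{16 a^{5}}.$$

Setting $a = \frac{5}{6}$:
$$I = - \frac{1458 \pi}{3125}.$$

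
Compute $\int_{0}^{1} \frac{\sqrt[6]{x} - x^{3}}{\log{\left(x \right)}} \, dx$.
$- \log{\left(24 \right)} + \log{\left(7 \right)}$

Introduce a parameter $a$ in the exponent: let $I(a) = \int_{0}^{1} \frac{\sqrt[6]{x} - x^{a}}{\log{\left(x \right)}} \, dx$.

Since $\dfrac{\partial}{\partial a}\,x^{a} = x^{a} \ln x$, the $\ln x$ in the denominator cancels and
$$\frac{dI}{da} = \int_{0}^{1} -1 x^{a} \, dx = -1 \left[\frac{x^{a+1}}{a+1}\right]_0^1 = - \frac{1}{a + 1}.$$

Integrating with respect to $a$ gives $I(a) = - \log{\left(\frac{6 a}{7} + \frac{6}{7} \right)} + C$.

At $a = \frac{1}{6}$ the integrand is identically $0$, so $I(\frac{1}{6}) = 0$. The closed form gives $0$, hence $C = 0$.

Setting $a = 3$:
$$I = - \log{\left(24 \right)} + \log{\left(7 \right)}.$$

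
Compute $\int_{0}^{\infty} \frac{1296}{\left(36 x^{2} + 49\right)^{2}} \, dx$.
$\frac{54 \pi}{343}$

Recall the elementary integral
$$J(a) = \int_{0}^{\infty} \frac{1}{a^{2} + x^{2}} \, dx = \frac{\pi}{2 a}.$$

Differentiating under the integral sign with respect to $a$,
$$\frac{dJ}{da} = \int_{0}^{\infty} - \frac{2 a}{\left(a^{2} + x^{2}\right)^{2}} \, dx = - \frac{\pi}{2 a^{2}},$$
so $\int_{0}^{\infty} \frac{1}{\left(a^{2} + x^{2}\right)^{2}} \, dx = \frac{\pi}{4 a^{3}}$.

Setting $a = \frac{7}{6}$:
$$I = \frac{54 \pi}{343}.$$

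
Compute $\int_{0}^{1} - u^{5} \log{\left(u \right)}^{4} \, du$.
$- \frac{1}{324}$

Start from the elementary integral
$$J(a) = \int_{0}^{1} - u^{a} \, du = - \frac{1}{a + 1}.$$

Differentiating under the integral sign brings down a factor of $\ln u$:
$$\frac{dJ}{da} = \int_{0}^{1} - u^{a} \log{\left(u \right)} \, du = \frac{1}{\left(a + 1\right)^{2}}.$$

Repeating $4$ times in total — each differentiation brings down another $\ln u$ — gives
$$\frac{d^{4}J}{da^{4}} = \int_{0}^{1} - u^{a} \log{\left(u \right)}^{4} \, du = - \frac{24}{\left(a + 1\right)^{5}},$$
and the integrand here is exactly the target integrand, so $I = - \frac{24}{\left(a + 1\right)^{5}}$.

Setting $a = 5$:
$$I = - \frac{1}{324}.$$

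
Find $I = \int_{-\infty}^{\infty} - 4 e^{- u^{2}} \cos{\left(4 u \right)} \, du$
$- \frac{4 \sqrt{\pi}}{e^{4}}$

Let $b$ denote the cosine frequency and define $I(b) = \int_{-\infty}^{\infty} - 4 e^{- u^{2}} \cos{\left(b u \right)} \, du$.

Differentiating under the integral sign,
$$I'(b) = \int_{-\infty}^{\infty} 4 u e^{- u^{2}} \sin{\left(b u \right)} \, du.$$

Integrate $\int_{-\infty}^{\infty} u \sin(b u)\, e^{- u^{2}}\, du$ by parts with $w = \sin(b u)$ and $dv = u\, e^{- u^{2}}\, du$, giving $v = - \frac{e^{- u^{2}}}{2}$. The boundary term vanishes and
$$\int_{-\infty}^{\infty} u \sin(b u)\, e^{- u^{2}}\, du = \frac{b}{2} \int_{-\infty}^{\infty} \cos(b u)\, e^{- u^{2}}\, du,$$
so $I'(b) = - \frac{b}{2}\, I(b)$.

This is a separable first-order ODE; solving with the initial condition $I(0) = \int_{-\infty}^{\infty} - 4 e^{- u^{2}}\,du = - 4 \sqrt{\pi}$ gives
$$I(b) = - 4 \sqrt{\pi} e^{- \frac{b^{2}}{4}}.$$

Setting $b = 4$:
$$I = - \frac{4 \sqrt{\pi}}{e^{4}}.$$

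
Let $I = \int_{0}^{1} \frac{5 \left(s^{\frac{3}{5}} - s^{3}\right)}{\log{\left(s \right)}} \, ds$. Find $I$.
$- \log{\left(\frac{3125}{32} \right)}$

Replace the exponent $3$ by a parameter $a$: let $I(a) = \int_{0}^{1} \frac{5 \left(s^{\frac{3}{5}} - s^{a}\right)}{\log{\left(s \right)}} \, ds$.

Since $\dfrac{\partial}{\partial a}\,s^{a} = s^{a} \ln s$, the $\ln s$ in the denominator cancels and
$$\frac{dI}{da} = \int_{0}^{1} -5 s^{a} \, ds = -5 \left[\frac{s^{a+1}}{a+1}\right]_0^1 = - \frac{5}{a + 1}.$$

Integrating with respect to $a$ gives $I(a) = - \log{\left(\frac{3125 \left(a + 1\right)^{5}}{32768} \right)} + C$.

At $a = \frac{3}{5}$ the integrand is identically $0$, so $I(\frac{3}{5}) = 0$. The closed form gives $0$, hence $C = 0$.

Setting $a = 3$:
$$I = - \log{\left(\frac{3125}{32} \right)}.$$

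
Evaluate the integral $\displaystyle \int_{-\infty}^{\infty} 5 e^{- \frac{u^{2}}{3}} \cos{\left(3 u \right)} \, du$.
$\frac{5 \sqrt{3} \sqrt{\pi}}{e^{\frac{27}{4}}}$

Let $b$ denote the cosine frequency and define $I(b) = \int_{-\infty}^{\infty} 5 e^{- \frac{u^{2}}{3}} \cos{\left(b u \right)} \, du$.

Differentiating under the integral sign,
$$I'(b) = \int_{-\infty}^{\infty} - 5 u e^{- \frac{u^{2}}{3}} \sin{\left(b u \right)} \, du.$$

Integrate $\int_{-\infty}^{\infty} u \sin(b u)\, e^{- \frac{u^{2}}{3}}\, du$ by parts with $w = \sin(b u)$ and $dv = u\, e^{- \frac{u^{2}}{3}}\, du$, giving $v = - \frac{3 e^{- \frac{u^{2}}{3}}}{2}$. The boundary term vanishes and
$$\int_{-\infty}^{\infty} u \sin(b u)\, e^{- \frac{u^{2}}{3}}\, du = \frac{3 b}{2} \int_{-\infty}^{\infty} \cos(b u)\, e^{- \frac{u^{2}}{3}}\, du,$$
so $I'(b) = - \frac{3 b}{2}\, I(b)$.

This is a separable first-order ODE; solving with the initial condition $I(0) = \int_{-\infty}^{\infty} 5 e^{- \frac{u^{2}}{3}}\,du = 5 \sqrt{3} \sqrt{\pi}$ gives
$$I(b) = 5 \sqrt{3} \sqrt{\pi} e^{- \frac{3 b^{2}}{4}}.$$

Setting $b = 3$:
$$I = \frac{5 \sqrt{3} \sqrt{\pi}}{e^{\frac{27}{4}}}.$$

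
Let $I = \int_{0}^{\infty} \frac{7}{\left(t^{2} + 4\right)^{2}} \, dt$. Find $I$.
$\frac{7 \pi}{32}$

Begin with the known result
$$J(a) = \int_{0}^{\infty} \frac{7}{a^{2} + t^{2}} \, dt = \frac{7 \pi}{2 a}.$$

Differentiating under the integral sign with respect to $a$,
$$\frac{dJ}{da} = \int_{0}^{\infty} - \frac{14 a}{\left(a^{2} + t^{2}\right)^{2}} \, dt = - \frac{7 \pi}{2 a^{2}},$$
so $\int_{0}^{\infty} \frac{7}{\left(a^{2} + t^{2}\right)^{2}} \, dt = \frac{7 \pi}{4 a^{3}}$.

Setting $a = 2$:
$$I = \frac{7 \pi}{32}.$$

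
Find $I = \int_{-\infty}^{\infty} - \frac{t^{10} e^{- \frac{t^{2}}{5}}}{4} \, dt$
$- \frac{2953125 \sqrt{5} \sqrt{\pi}}{128}$

Consider the simpler parametrised integral
$$J(a) = \int_{-\infty}^{\infty} - \frac{e^{- a t^{2}}}{4} \, dt = - \frac{\sqrt{\pi}}{4 \sqrt{a}}.$$

Differentiating under the integral sign brings down a factor of $(-t^2)$:
$$\frac{dJ}{da} = \int_{-\infty}^{\infty} \frac{t^{2} e^{- a t^{2}}}{4} \, dt = \frac{\sqrt{\pi}}{8 a^{\frac{3}{2}}}.$$

Repeating $5$ times in total — each differentiation brings down another $(-t^2)$ — gives
$$\frac{d^{5}J}{da^{5}} = \int_{-\infty}^{\infty} \frac{t^{10} e^{- a t^{2}}}{4} \, dt = \frac{945 \sqrt{\pi}}{128 a^{\frac{11}{2}}},$$
and the integrand here is $(-1)^{5}$ times the target integrand, so $I = (-1)^{5}\,\frac{d^{5}J}{da^{5}} = - \frac{945 \sqrt{\pi}}{128 a^{\frac{11}{2}}}$.

Setting $a = \frac{1}{5}$:
$$I = - \frac{2953125 \sqrt{5} \sqrt{\pi}}{128}.$$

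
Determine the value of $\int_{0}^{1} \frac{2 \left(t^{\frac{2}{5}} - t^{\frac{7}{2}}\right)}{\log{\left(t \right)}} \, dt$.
$- \log{\left(\frac{2025}{196} \right)}$

Consider the one-parameter family: let $I(a) = \int_{0}^{1} \frac{2 \left(t^{\frac{2}{5}} - t^{a}\right)}{\log{\left(t \right)}} \, dt$.

Since $\dfrac{\partial}{\partial a}\,t^{a} = t^{a} \ln t$, the $\ln t$ in the denominator cancels and
$$\frac{dI}{da} = \int_{0}^{1} -2 t^{a} \, dt = -2 \left[\frac{t^{a+1}}{a+1}\right]_0^1 = - \frac{2}{a + 1}.$$

Integrating with respect to $a$ gives $I(a) = - \log{\left(\frac{25 \left(a + 1\right)^{2}}{49} \right)} + C$.

At $a = \frac{2}{5}$ the integrand is identically $0$, so $I(\frac{2}{5}) = 0$. The closed form gives $0$, hence $C = 0$.

Setting $a = \frac{7}{2}$:
$$I = - \log{\left(\frac{2025}{196} \right)}.$$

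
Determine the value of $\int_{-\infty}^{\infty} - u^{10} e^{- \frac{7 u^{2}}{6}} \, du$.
$- \frac{32805 \sqrt{42} \sqrt{\pi}}{16807}$

Consider the simpler parametrised integral
$$J(a) = \int_{-\infty}^{\infty} - e^{- a u^{2}} \, du = - \frac{\sqrt{\pi}}{\sqrt{a}}.$$

Differentiating under the integral sign brings down a factor of $(-u^2)$:
$$\frac{dJ}{da} = \int_{-\infty}^{\infty} u^{2} e^{- a u^{2}} \, du = \frac{\sqrt{\pi}}{2 a^{\frac{3}{2}}}.$$

Repeating $5$ times in total — each differentiation brings down another $(-u^2)$ — gives
$$\frac{d^{5}J}{da^{5}} = \int_{-\infty}^{\infty} u^{10} e^{- a u^{2}} \, du = \frac{945 \sqrt{\pi}}{32 a^{\frac{11}{2}}},$$
and the integrand here is $(-1)^{5}$ times the target integrand, so $I = (-1)^{5}\,\frac{d^{5}J}{da^{5}} = - \frac{945 \sqrt{\pi}}{32 a^{\frac{11}{2}}}$.

Setting $a = \frac{7}{6}$:
$$I = - \frac{32805 \sqrt{42} \sqrt{\pi}}{16807}.$$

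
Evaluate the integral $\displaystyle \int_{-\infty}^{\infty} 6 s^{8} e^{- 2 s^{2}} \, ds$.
$\frac{315 \sqrt{2} \sqrt{\pi}}{256}$

Start from the elementary integral
$$J(a) = \int_{-\infty}^{\infty} 6 e^{- a s^{2}} \, ds = \frac{6 \sqrt{\pi}}{\sqrt{a}}.$$

Differentiating under the integral sign brings down a factor of $(-s^2)$:
$$\frac{dJ}{da} = \int_{-\infty}^{\infty} - 6 s^{2} e^{- a s^{2}} \, ds = - \frac{3 \sqrt{\pi}}{a^{\frac{3}{2}}}.$$

Repeating $4$ times in total — each differentiation brings down another $(-s^2)$ — gives
$$\frac{d^{4}J}{da^{4}} = \int_{-\infty}^{\infty} 6 s^{8} e^{- a s^{2}} \, ds = \frac{315 \sqrt{\pi}}{8 a^{\frac{9}{2}}},$$
and the integrand here is exactly the target integrand, so $I = \frac{315 \sqrt{\pi}}{8 a^{\frac{9}{2}}}$.

Setting $a = 2$:
$$I = \frac{315 \sqrt{2} \sqrt{\pi}}{256}.$$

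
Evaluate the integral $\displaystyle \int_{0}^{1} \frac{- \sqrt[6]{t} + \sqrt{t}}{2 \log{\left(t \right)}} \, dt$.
$- \frac{\log{\left(7 \right)}}{2} + \log{\left(3 \right)}$

Replace the exponent $\frac{1}{6}$ by a parameter $a$: let $I(a) = \int_{0}^{1} \frac{\sqrt{t} - t^{a}}{2 \log{\left(t \right)}} \, dt$.

Since $\dfrac{\partial}{\partial a}\,t^{a} = t^{a} \ln t$, the $\ln t$ in the denominator cancels and
$$\frac{dI}{da} = \int_{0}^{1} - \frac{1}{2} t^{a} \, dt = - \frac{1}{2} \left[\frac{t^{a+1}}{a+1}\right]_0^1 = - \frac{1}{2 a + 2}.$$

Integrating with respect to $a$ gives $I(a) = - \frac{\log{\left(a + 1 \right)}}{2} - \frac{\log{\left(2 \right)}}{2} + \frac{\log{\left(3 \right)}}{2} + C$.

At $a = \frac{1}{2}$ the integrand is identically $0$, so $I(\frac{1}{2}) = 0$. The closed form gives $0$, hence $C = 0$.

Setting $a = \frac{1}{6}$:
$$I = - \frac{\log{\left(7 \right)}}{2} + \log{\left(3 \right)}.$$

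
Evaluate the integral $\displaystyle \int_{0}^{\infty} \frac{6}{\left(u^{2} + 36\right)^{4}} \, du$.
$\frac{5 \pi}{1492992}$

Begin with the known result
$$J(a) = \int_{0}^{\infty} \frac{6}{a^{2} + u^{2}} \, du = \frac{3 \pi}{a}.$$

Differentiating under the integral sign with respect to $a$,
$$\frac{dJ}{da} = \int_{0}^{\infty} - \frac{12 a}{\left(a^{2} + u^{2}\right)^{2}} \, du = - \frac{3 \pi}{a^{2}},$$
so $\int_{0}^{\infty} \frac{6}{\left(a^{2} + u^{2}\right)^{2}} \, du = \frac{3 \pi}{2 a^{3}}$.

Repeating — each differentiation of $1/(u^2+a^2)^j$ produces $-2ja/(u^2+a^2)^{j+1}$ — and dividing through by $-2ja$ at each step yields, after $3$ differentiations in total,
$$\int_{0}^{\infty} \frac{6}{\left(a^{2} + u^{2}\right)^{4}} \, du = \frac{15 \pi}{16 a^{7}}.$$

Setting $a = 6$:
$$I = \frac{5 \pi}{1492992}.$$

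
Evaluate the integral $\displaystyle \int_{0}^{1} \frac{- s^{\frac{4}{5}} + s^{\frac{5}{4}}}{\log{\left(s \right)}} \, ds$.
$\log{\left(\frac{5}{4} \right)}$

Replace the exponent $\frac{5}{4}$ by a parameter $a$: let $I(a) = \int_{0}^{1} \frac{- s^{\frac{4}{5}} + s^{a}}{\log{\left(s \right)}} \, ds$.

Since $\dfrac{\partial}{\partial a}\,s^{a} = s^{a} \ln s$, the $\ln s$ in the denominator cancels and
$$\frac{dI}{da} = \int_{0}^{1} s^{a} \, ds = \left[\frac{s^{a+1}}{a+1}\right]_0^1 = \frac{1}{a + 1}.$$

Integrating with respect to $a$ gives $I(a) = \log{\left(\frac{5 a}{9} + \frac{5}{9} \right)} + C$.

At $a = \frac{4}{5}$ the integrand is identically $0$, so $I(\frac{4}{5}) = 0$. The closed form gives $0$, hence $C = 0$.

Setting $a = \frac{5}{4}$:
$$I = \log{\left(\frac{5}{4} \right)}.$$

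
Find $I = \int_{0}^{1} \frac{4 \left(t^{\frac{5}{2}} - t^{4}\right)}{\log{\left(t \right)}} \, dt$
$\log{\left(\frac{2401}{10000} \right)}$

Introduce a parameter $a$ in the exponent: let $I(a) = \int_{0}^{1} \frac{4 \left(- t^{4} + t^{a}\right)}{\log{\left(t \right)}} \, dt$.

Since $\dfrac{\partial}{\partial a}\,t^{a} = t^{a} \ln t$, the $\ln t$ in the denominator cancels and
$$\frac{dI}{da} = \int_{0}^{1} 4 t^{a} \, dt = 4 \left[\frac{t^{a+1}}{a+1}\right]_0^1 = \frac{4}{a + 1}.$$

Integrating with respect to $a$ gives $I(a) = \log{\left(\frac{\left(a + 1\right)^{4}}{625} \right)} + C$.

At $a = 4$ the integrand is identically $0$, so $I(4) = 0$. The closed form gives $0$, hence $C = 0$.

Setting $a = \frac{5}{2}$:
$$I = \log{\left(\frac{2401}{10000} \right)}.$$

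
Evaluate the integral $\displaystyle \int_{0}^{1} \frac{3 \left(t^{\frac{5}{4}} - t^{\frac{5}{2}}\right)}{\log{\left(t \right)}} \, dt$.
$\log{\left(\frac{729}{2744} \right)}$

Introduce a parameter $a$ in the exponent: let $I(a) = \int_{0}^{1} \frac{3 \left(- t^{\frac{5}{2}} + t^{a}\right)}{\log{\left(t \right)}} \, dt$.

Since $\dfrac{\partial}{\partial a}\,t^{a} = t^{a} \ln t$, the $\ln t$ in the denominator cancels and
$$\frac{dI}{da} = \int_{0}^{1} 3 t^{a} \, dt = 3 \left[\frac{t^{a+1}}{a+1}\right]_0^1 = \frac{3}{a + 1}.$$

Integrating with respect to $a$ gives $I(a) = \log{\left(\frac{8 \left(a + 1\right)^{3}}{343} \right)} + C$.

At $a = \frac{5}{2}$ the integrand is identically $0$, so $I(\frac{5}{2}) = 0$. The closed form gives $0$, hence $C = 0$.

Setting $a = \frac{5}{4}$:
$$I = \log{\left(\frac{729}{2744} \right)}.$$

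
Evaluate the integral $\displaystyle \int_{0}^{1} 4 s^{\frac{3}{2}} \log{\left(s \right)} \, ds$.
$- \frac{16}{25}$

Start from the elementary integral
$$J(a) = \int_{0}^{1} 4 s^{a} \, ds = \frac{4}{a + 1}.$$

Differentiating under the integral sign brings down a factor of $\ln s$:
$$\frac{dJ}{da} = \int_{0}^{1} 4 s^{a} \log{\left(s \right)} \, ds = - \frac{4}{\left(a + 1\right)^{2}}.$$

The integral on the left is $I$, so $I = - \frac{4}{\left(a + 1\right)^{2}}$.

Setting $a = \frac{3}{2}$:
$$I = - \frac{16}{25}.$$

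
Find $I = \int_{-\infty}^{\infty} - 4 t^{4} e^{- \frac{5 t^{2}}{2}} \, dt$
$- \frac{12 \sqrt{10} \sqrt{\pi}}{125}$

Consider the simpler parametrised integral
$$J(a) = \int_{-\infty}^{\infty} - 4 e^{- a t^{2}} \, dt = - \frac{4 \sqrt{\pi}}{\sqrt{a}}.$$

Differentiating under the integral sign brings down a factor of $(-t^2)$:
$$\frac{dJ}{da} = \int_{-\infty}^{\infty} 4 t^{2} e^{- a t^{2}} \, dt = \frac{2 \sqrt{\pi}}{a^{\frac{3}{2}}}.$$

Repeating twice in total — each differentiation brings down another $(-t^2)$ — gives
$$\frac{d^{2}J}{da^{2}} = \int_{-\infty}^{\infty} - 4 t^{4} e^{- a t^{2}} \, dt = - \frac{3 \sqrt{\pi}}{a^{\frac{5}{2}}},$$
and the integrand here is exactly the target integrand, so $I = - \frac{3 \sqrt{\pi}}{a^{\frac{5}{2}}}$.

Setting $a = \frac{5}{2}$:
$$I = - \frac{12 \sqrt{10} \sqrt{\pi}}{125}.$$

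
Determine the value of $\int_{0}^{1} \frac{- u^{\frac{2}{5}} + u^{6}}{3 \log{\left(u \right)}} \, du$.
$\frac{\log{\left(5 \right)}}{3}$

Introduce a parameter $a$ in the exponent: let $I(a) = \int_{0}^{1} \frac{u^{6} - u^{a}}{3 \log{\left(u \right)}} \, du$.

Since $\dfrac{\partial}{\partial a}\,u^{a} = u^{a} \ln u$, the $\ln u$ in the denominator cancels and
$$\frac{dI}{da} = \int_{0}^{1} - \frac{1}{3} u^{a} \, du = - \frac{1}{3} \left[\frac{u^{a+1}}{a+1}\right]_0^1 = - \frac{1}{3 a + 3}.$$

Integrating with respect to $a$ gives $I(a) = - \frac{\log{\left(a + 1 \right)}}{3} + \frac{\log{\left(7 \right)}}{3} + C$.

At $a = 6$ the integrand is identically $0$, so $I(6) = 0$. The closed form gives $0$, hence $C = 0$.

Setting $a = \frac{2}{5}$:
$$I = \frac{\log{\left(5 \right)}}{3}.$$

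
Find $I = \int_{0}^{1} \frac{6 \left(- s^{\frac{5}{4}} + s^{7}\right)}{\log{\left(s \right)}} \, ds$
$- \log{\left(\frac{531441}{1073741824} \right)}$

Replace the exponent $\frac{5}{4}$ by a parameter $a$: let $I(a) = \int_{0}^{1} \frac{6 \left(s^{7} - s^{a}\right)}{\log{\left(s \right)}} \, ds$.

Since $\dfrac{\partial}{\partial a}\,s^{a} = s^{a} \ln s$, the $\ln s$ in the denominator cancels and
$$\frac{dI}{da} = \int_{0}^{1} -6 s^{a} \, ds = -6 \left[\frac{s^{a+1}}{a+1}\right]_0^1 = - \frac{6}{a + 1}.$$

Integrating with respect to $a$ gives $I(a) = - \log{\left(\frac{\left(a + 1\right)^{6}}{262144} \right)} + C$.

At $a = 7$ the integrand is identically $0$, so $I(7) = 0$. The closed form gives $0$, hence $C = 0$.

Setting $a = \frac{5}{4}$:
$$I = - \log{\left(\frac{531441}{1073741824} \right)}.$$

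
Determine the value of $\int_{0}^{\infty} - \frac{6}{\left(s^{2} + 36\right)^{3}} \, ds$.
$- \frac{\pi}{6912}$

Start from the standard arctangent integral
$$J(a) = \int_{0}^{\infty} - \frac{6}{a^{2} + s^{2}} \, ds = - \frac{3 \pi}{a}.$$

Differentiating under the integral sign with respect to $a$,
$$\frac{dJ}{da} = \int_{0}^{\infty} \frac{12 a}{\left(a^{2} + s^{2}\right)^{2}} \, ds = \frac{3 \pi}{a^{2}},$$
so $\int_{0}^{\infty} - \frac{6}{\left(a^{2} + s^{2}\right)^{2}} \, ds = - \frac{3 \pi}{2 a^{3}}$.

Repeating — each differentiation of $1/(s^2+a^2)^j$ produces $-2ja/(s^2+a^2)^{j+1}$ — and dividing through by $-2ja$ at each step yields, after $2$ differentiations in total,
$$\int_{0}^{\infty} - \frac{6}{\left(a^{2} + s^{2}\right)^{3}} \, ds = - \frac{9 \pi}{8 a^{5}}.$$

Setting $a = 6$:
$$I = - \frac{\pi}{6912}.$$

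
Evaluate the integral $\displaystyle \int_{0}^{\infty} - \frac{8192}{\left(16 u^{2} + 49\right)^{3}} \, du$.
$- \frac{384 \pi}{16807}$

Begin with the known result
$$J(a) = \int_{0}^{\infty} - \frac{2}{a^{2} + u^{2}} \, du = - \frac{\pi}{a}.$$

Differentiating under the integral sign with respect to $a$,
$$\frac{dJ}{da} = \int_{0}^{\infty} \frac{4 a}{\left(a^{2} + u^{2}\right)^{2}} \, du = \frac{\pi}{a^{2}},$$
so $\int_{0}^{\infty} - \frac{2}{\left(a^{2} + u^{2}\right)^{2}} \, du = - \frac{\pi}{2 a^{3}}$.

Repeating — each differentiation of $1/(u^2+a^2)^j$ produces $-2ja/(u^2+a^2)^{j+1}$ — and dividing through by $-2ja$ at each step yields, after $2$ differentiations in total,
$$\int_{0}^{\infty} - \frac{2}{\left(a^{2} + u^{2}\right)^{3}} \, du = - \frac{3 \pi}{8 a^{5}}.$$

Setting $a = \frac{7}{4}$:
$$I = - \frac{384 \pi}{16807}.$$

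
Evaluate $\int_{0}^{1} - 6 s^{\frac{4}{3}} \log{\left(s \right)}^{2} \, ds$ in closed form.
$- \frac{324}{343}$

Begin with the known integral
$$J(a) = \int_{0}^{1} - 6 s^{a} \, ds = - \frac{6}{a + 1}.$$

Differentiating under the integral sign brings down a factor of $\ln s$:
$$\frac{dJ}{da} = \int_{0}^{1} - 6 s^{a} \log{\left(s \right)} \, ds = \frac{6}{\left(a + 1\right)^{2}}.$$

Repeating twice in total — each differentiation brings down another $\ln s$ — gives
$$\frac{d^{2}J}{da^{2}} = \int_{0}^{1} - 6 s^{a} \log{\left(s \right)}^{2} \, ds = - \frac{12}{\left(a + 1\right)^{3}},$$
and the integrand here is exactly the target integrand, so $I = - \frac{12}{\left(a + 1\right)^{3}}$.

Setting $a = \frac{4}{3}$:
$$I = - \frac{324}{343}.$$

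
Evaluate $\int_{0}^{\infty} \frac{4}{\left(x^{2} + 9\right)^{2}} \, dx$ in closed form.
$\frac{\pi}{27}$

Recall the elementary integral
$$J(a) = \int_{0}^{\infty} \frac{4}{a^{2} + x^{2}} \, dx = \frac{2 \pi}{a}.$$

Differentiating under the integral sign with respect to $a$,
$$\frac{dJ}{da} = \int_{0}^{\infty} - \frac{8 a}{\left(a^{2} + x^{2}\right)^{2}} \, dx = - \frac{2 \pi}{a^{2}},$$
so $\int_{0}^{\infty} \frac{4}{\left(a^{2} + x^{2}\right)^{2}} \, dx = \frac{\pi}{a^{3}}$.

Setting $a = 3$:
$$I = \frac{\pi}{27}.$$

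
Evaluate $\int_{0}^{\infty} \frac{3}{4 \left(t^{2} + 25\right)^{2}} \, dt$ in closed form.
$\frac{3 \pi}{2000}$

Start from the standard arctangent integral
$$J(a) = \int_{0}^{\infty} \frac{3}{4 \left(a^{2} + t^{2}\right)} \, dt = \frac{3 \pi}{8 a}.$$

Differentiating under the integral sign with respect to $a$,
$$\frac{dJ}{da} = \int_{0}^{\infty} - \frac{3 a}{2 \left(a^{2} + t^{2}\right)^{2}} \, dt = - \frac{3 \pi}{8 a^{2}},$$
so $\int_{0}^{\infty} \frac{3}{4 \left(a^{2} + t^{2}\right)^{2}} \, dt = \frac{3 \pi}{16 a^{3}}$.

Setting $a = 5$:
$$I = \frac{3 \pi}{2000}.$$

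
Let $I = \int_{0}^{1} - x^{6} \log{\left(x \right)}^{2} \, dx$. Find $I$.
$- \frac{2}{343}$

Consider the simpler parametrised integral
$$J(a) = \int_{0}^{1} - x^{a} \, dx = - \frac{1}{a + 1}.$$

Differentiating under the integral sign brings down a factor of $\ln x$:
$$\frac{dJ}{da} = \int_{0}^{1} - x^{a} \log{\left(x \right)} \, dx = \frac{1}{\left(a + 1\right)^{2}}.$$

Repeating twice in total — each differentiation brings down another $\ln x$ — gives
$$\frac{d^{2}J}{da^{2}} = \int_{0}^{1} - x^{a} \log{\left(x \right)}^{2} \, dx = - \frac{2}{\left(a + 1\right)^{3}},$$
and the integrand here is exactly the target integrand, so $I = - \frac{2}{\left(a + 1\right)^{3}}$.

Setting $a = 6$:
$$I = - \frac{2}{343}.$$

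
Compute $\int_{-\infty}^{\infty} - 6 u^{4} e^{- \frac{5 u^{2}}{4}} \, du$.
$- \frac{144 \sqrt{5} \sqrt{\pi}}{125}$

Begin with the known integral
$$J(a) = \int_{-\infty}^{\infty} - 6 e^{- a u^{2}} \, du = - \frac{6 \sqrt{\pi}}{\sqrt{a}}.$$

Differentiating under the integral sign brings down a factor of $(-u^2)$:
$$\frac{dJ}{da} = \int_{-\infty}^{\infty} 6 u^{2} e^{- a u^{2}} \, du = \frac{3 \sqrt{\pi}}{a^{\frac{3}{2}}}.$$

Repeating twice in total — each differentiation brings down another $(-u^2)$ — gives
$$\frac{d^{2}J}{da^{2}} = \int_{-\infty}^{\infty} - 6 u^{4} e^{- a u^{2}} \, du = - \frac{9 \sqrt{\pi}}{2 a^{\frac{5}{2}}},$$
and the integrand here is exactly the target integrand, so $I = - \frac{9 \sqrt{\pi}}{2 a^{\frac{5}{2}}}$.

Setting $a = \frac{5}{4}$:
$$I = - \frac{144 \sqrt{5} \sqrt{\pi}}{125}.$$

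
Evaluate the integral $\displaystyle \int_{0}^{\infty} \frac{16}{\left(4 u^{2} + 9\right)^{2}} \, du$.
$\frac{2 \pi}{27}$

Begin with the known result
$$J(a) = \int_{0}^{\infty} \frac{1}{a^{2} + u^{2}} \, du = \frac{\pi}{2 a}.$$

Differentiating under the integral sign with respect to $a$,
$$\frac{dJ}{da} = \int_{0}^{\infty} - \frac{2 a}{\left(a^{2} + u^{2}\right)^{2}} \, du = - \frac{\pi}{2 a^{2}},$$
so $\int_{0}^{\infty} \frac{1}{\left(a^{2} + u^{2}\right)^{2}} \, du = \frac{\pi}{4 a^{3}}$.

Setting $a = \frac{3}{2}$:
$$I = \frac{2 \pi}{27}.$$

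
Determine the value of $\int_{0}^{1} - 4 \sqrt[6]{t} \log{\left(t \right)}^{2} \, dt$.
$- \frac{1728}{343}$

Begin with the known integral
$$J(a) = \int_{0}^{1} - 4 t^{a} \, dt = - \frac{4}{a + 1}.$$

Differentiating under the integral sign brings down a factor of $\ln t$:
$$\frac{dJ}{da} = \int_{0}^{1} - 4 t^{a} \log{\left(t \right)} \, dt = \frac{4}{\left(a + 1\right)^{2}}.$$

Repeating twice in total — each differentiation brings down another $\ln t$ — gives
$$\frac{d^{2}J}{da^{2}} = \int_{0}^{1} - 4 t^{a} \log{\left(t \right)}^{2} \, dt = - \frac{8}{\left(a + 1\right)^{3}},$$
and the integrand here is exactly the target integrand, so $I = - \frac{8}{\left(a + 1\right)^{3}}$.

Setting $a = \frac{1}{6}$:
$$I = - \frac{1728}{343}.$$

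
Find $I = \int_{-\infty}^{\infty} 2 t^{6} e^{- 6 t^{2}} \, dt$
$\frac{5 \sqrt{6} \sqrt{\pi}}{1728}$

Start from the elementary integral
$$J(a) = \int_{-\infty}^{\infty} 2 e^{- a t^{2}} \, dt = \frac{2 \sqrt{\pi}}{\sqrt{a}}.$$

Differentiating under the integral sign brings down a factor of $(-t^2)$:
$$\frac{dJ}{da} = \int_{-\infty}^{\infty} - 2 t^{2} e^{- a t^{2}} \, dt = - \frac{\sqrt{\pi}}{a^{\frac{3}{2}}}.$$

Repeating $3$ times in total — each differentiation brings down another $(-t^2)$ — gives
$$\frac{d^{3}J}{da^{3}} = \int_{-\infty}^{\infty} - 2 t^{6} e^{- a t^{2}} \, dt = - \frac{15 \sqrt{\pi}}{4 a^{\frac{7}{2}}},$$
and the integrand here is $(-1)^{3}$ times the target integrand, so $I = (-1)^{3}\,\frac{d^{3}J}{da^{3}} = \frac{15 \sqrt{\pi}}{4 a^{\frac{7}{2}}}$.

Setting $a = 6$:
$$I = \frac{5 \sqrt{6} \sqrt{\pi}}{1728}.$$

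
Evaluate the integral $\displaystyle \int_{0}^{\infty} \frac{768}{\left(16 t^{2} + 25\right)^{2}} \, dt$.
$\frac{48 \pi}{125}$

Begin with the known result
$$J(a) = \int_{0}^{\infty} \frac{3}{a^{2} + t^{2}} \, dt = \frac{3 \pi}{2 a}.$$

Differentiating under the integral sign with respect to $a$,
$$\frac{dJ}{da} = \int_{0}^{\infty} - \frac{6 a}{\left(a^{2} + t^{2}\right)^{2}} \, dt = - \frac{3 \pi}{2 a^{2}},$$
so $\int_{0}^{\infty} \frac{3}{\left(a^{2} + t^{2}\right)^{2}} \, dt = \frac{3 \pi}{4 a^{3}}$.

Setting $a = \frac{5}{4}$:
$$I = \frac{48 \pi}{125}.$$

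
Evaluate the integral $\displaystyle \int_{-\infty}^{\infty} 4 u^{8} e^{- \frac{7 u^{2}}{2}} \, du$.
$\frac{60 \sqrt{14} \sqrt{\pi}}{2401}$

Consider the simpler parametrised integral
$$J(a) = \int_{-\infty}^{\infty} 4 e^{- a u^{2}} \, du = \frac{4 \sqrt{\pi}}{\sqrt{a}}.$$

Differentiating under the integral sign brings down a factor of $(-u^2)$:
$$\frac{dJ}{da} = \int_{-\infty}^{\infty} - 4 u^{2} e^{- a u^{2}} \, du = - \frac{2 \sqrt{\pi}}{a^{\frac{3}{2}}}.$$

Repeating $4$ times in total — each differentiation brings down another $(-u^2)$ — gives
$$\frac{d^{4}J}{da^{4}} = \int_{-\infty}^{\infty} 4 u^{8} e^{- a u^{2}} \, du = \frac{105 \sqrt{\pi}}{4 a^{\frac{9}{2}}},$$
and the integrand here is exactly the target integrand, so $I = \frac{105 \sqrt{\pi}}{4 a^{\frac{9}{2}}}$.

Setting $a = \frac{7}{2}$:
$$I = \frac{60 \sqrt{14} \sqrt{\pi}}{2401}.$$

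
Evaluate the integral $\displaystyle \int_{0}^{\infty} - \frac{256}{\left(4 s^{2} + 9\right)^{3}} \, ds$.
$- \frac{8 \pi}{81}$

Begin with the known result
$$J(a) = \int_{0}^{\infty} - \frac{4}{a^{2} + s^{2}} \, ds = - \frac{2 \pi}{a}.$$

Differentiating under the integral sign with respect to $a$,
$$\frac{dJ}{da} = \int_{0}^{\infty} \frac{8 a}{\left(a^{2} + s^{2}\right)^{2}} \, ds = \frac{2 \pi}{a^{2}},$$
so $\int_{0}^{\infty} - \frac{4}{\left(a^{2} + s^{2}\right)^{2}} \, ds = - \frac{\pi}{a^{3}}$.

Repeating — each differentiation of $1/(s^2+a^2)^j$ produces $-2ja/(s^2+a^2)^{j+1}$ — and dividing through by $-2ja$ at each step yields, after $2$ differentiations in total,
$$\int_{0}^{\infty} - \frac{4}{\left(a^{2} + s^{2}\right)^{3}} \, ds = - \frac{3 \pi}{4 a^{5}}.$$

Setting $a = \frac{3}{2}$:
$$I = - \frac{8 \pi}{81}.$$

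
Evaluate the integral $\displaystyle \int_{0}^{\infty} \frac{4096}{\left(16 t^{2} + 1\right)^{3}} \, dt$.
$192 \pi$

Begin with the known result
$$J(a) = \int_{0}^{\infty} \frac{1}{a^{2} + t^{2}} \, dt = \frac{\pi}{2 a}.$$

Differentiating under the integral sign with respect to $a$,
$$\frac{dJ}{da} = \int_{0}^{\infty} - \frac{2 a}{\left(a^{2} + t^{2}\right)^{2}} \, dt = - \frac{\pi}{2 a^{2}},$$
so $\int_{0}^{\infty} \frac{1}{\left(a^{2} + t^{2}\right)^{2}} \, dt = \frac{\pi}{4 a^{3}}$.

Repeating — each differentiation of $1/(t^2+a^2)^j$ produces $-2ja/(t^2+a^2)^{j+1}$ — and dividing through by $-2ja$ at each step yields, after $2$ differentiations in total,
$$\int_{0}^{\infty} \frac{1}{\left(a^{2} + t^{2}\right)^{3}} \, dt = \frac{3 \pi}{16 a^{5}}.$$

Setting $a = \frac{1}{4}$:
$$I = 192 \pi.$$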